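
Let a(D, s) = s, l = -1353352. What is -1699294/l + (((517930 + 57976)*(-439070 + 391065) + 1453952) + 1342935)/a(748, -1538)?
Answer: 9352871057589877/520363844 ≈ 1.7974e+7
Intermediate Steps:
-1699294/l + (((517930 + 57976)*(-439070 + 391065) + 1453952) + 1342935)/a(748, -1538) = -1699294/(-1353352) + (((517930 + 57976)*(-439070 + 391065) + 1453952) + 1342935)/(-1538) = -1699294*(-1/1353352) + ((575906*(-48005) + 1453952) + 1342935)*(-1/1538) = 849647/676676 + ((-27646367530 + 1453952) + 1342935)*(-1/1538) = 849647/676676 + (-27644913578 + 1342935)*(-1/1538) = 849647/676676 - 27643570643*(-1/1538) = 849647/676676 + 27643570643/1538 = 9352871057589877/520363844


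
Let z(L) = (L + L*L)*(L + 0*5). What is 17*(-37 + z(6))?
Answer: 3655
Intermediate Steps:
z(L) = L*(L + L**2) (z(L) = (L + L**2)*(L + 0) = (L + L**2)*L = L*(L + L**2))
17*(-37 + z(6)) = 17*(-37 + 6**2*(1 + 6)) = 17*(-37 + 36*7) = 17*(-37 + 252) = 17*215 = 3655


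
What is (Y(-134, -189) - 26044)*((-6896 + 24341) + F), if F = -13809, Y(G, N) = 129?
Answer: -94226940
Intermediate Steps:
(Y(-134, -189) - 26044)*((-6896 + 24341) + F) = (129 - 26044)*((-6896 + 24341) - 13809) = -25915*(17445 - 13809) = -25915*3636 = -94226940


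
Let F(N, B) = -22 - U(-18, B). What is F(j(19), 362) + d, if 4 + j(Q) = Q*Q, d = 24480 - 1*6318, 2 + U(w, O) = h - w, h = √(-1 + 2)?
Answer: 18123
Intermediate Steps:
h = 1 (h = √1 = 1)
U(w, O) = -1 - w (U(w, O) = -2 + (1 - w) = -1 - w)
d = 18162 (d = 24480 - 6318 = 18162)
j(Q) = -4 + Q² (j(Q) = -4 + Q*Q = -4 + Q²)
F(N, B) = -39 (F(N, B) = -22 - (-1 - 1*(-18)) = -22 - (-1 + 18) = -22 - 1*17 = -22 - 17 = -39)
F(j(19), 362) + d = -39 + 18162 = 18123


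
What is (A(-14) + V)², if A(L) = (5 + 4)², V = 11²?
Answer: 40804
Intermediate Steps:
V = 121
A(L) = 81 (A(L) = 9² = 81)
(A(-14) + V)² = (81 + 121)² = 202² = 40804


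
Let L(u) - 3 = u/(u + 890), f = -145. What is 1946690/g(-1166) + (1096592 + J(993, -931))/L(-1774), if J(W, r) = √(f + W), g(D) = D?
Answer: 5290988559/24343 + 1768*√53/2213 ≈ 2.1736e+5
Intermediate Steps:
J(W, r) = √(-145 + W)
L(u) = 3 + u/(890 + u) (L(u) = 3 + u/(u + 890) = 3 + u/(890 + u))
1946690/g(-1166) + (1096592 + J(993, -931))/L(-1774) = 1946690/(-1166) + (1096592 + √(-145 + 993))/((2*(1335 + 2*(-1774))/(890 - 1774))) = 1946690*(-1/1166) + (1096592 + √848)/((2*(1335 - 3548)/(-884))) = -18365/11 + (1096592 + 4*√53)/((2*(-1/884)*(-2213))) = -18365/11 + (1096592 + 4*√53)/(2213/442) = -18365/11 + (1096592 + 4*√53)*(442/2213) = -18365/11 + (484693664/2213 + 1768*√53/2213) = 5290988559/24343 + 1768*√53/2213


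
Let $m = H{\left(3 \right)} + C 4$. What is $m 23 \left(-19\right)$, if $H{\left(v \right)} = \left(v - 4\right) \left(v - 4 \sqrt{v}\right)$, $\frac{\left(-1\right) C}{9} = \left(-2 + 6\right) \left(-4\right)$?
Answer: $-250401 - 1748 \sqrt{3} \approx -2.5343 \cdot 10^{5}$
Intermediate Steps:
$C = 144$ ($C = - 9 \left(-2 + 6\right) \left(-4\right) = - 9 \cdot 4 \left(-4\right) = \left(-9\right) \left(-16\right) = 144$)
$H{\left(v \right)} = \left(-4 + v\right) \left(v - 4 \sqrt{v}\right)$
$m = 573 + 4 \sqrt{3}$ ($m = \left(3^{2} - 12 - 4 \cdot 3^{\frac{3}{2}} + 16 \sqrt{3}\right) + 144 \cdot 4 = \left(9 - 12 - 4 \cdot 3 \sqrt{3} + 16 \sqrt{3}\right) + 576 = \left(9 - 12 - 12 \sqrt{3} + 16 \sqrt{3}\right) + 576 = \left(-3 + 4 \sqrt{3}\right) + 576 = 573 + 4 \sqrt{3} \approx 579.93$)
$m 23 \left(-19\right) = \left(573 + 4 \sqrt{3}\right) 23 \left(-19\right) = \left(13179 + 92 \sqrt{3}\right) \left(-19\right) = -250401 - 1748 \sqrt{3}$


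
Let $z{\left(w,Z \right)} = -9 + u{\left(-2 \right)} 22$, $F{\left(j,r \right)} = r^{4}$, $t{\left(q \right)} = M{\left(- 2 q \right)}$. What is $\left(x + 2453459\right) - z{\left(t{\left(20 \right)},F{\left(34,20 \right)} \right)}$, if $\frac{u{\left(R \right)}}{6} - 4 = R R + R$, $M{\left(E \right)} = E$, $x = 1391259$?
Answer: $3843935$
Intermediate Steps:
$u{\left(R \right)} = 24 + 6 R + 6 R^{2}$ ($u{\left(R \right)} = 24 + 6 \left(R R + R\right) = 24 + 6 \left(R^{2} + R\right) = 24 + 6 \left(R + R^{2}\right) = 24 + \left(6 R + 6 R^{2}\right) = 24 + 6 R + 6 R^{2}$)
$t{\left(q \right)} = - 2 q$
$z{\left(w,Z \right)} = 783$ ($z{\left(w,Z \right)} = -9 + \left(24 + 6 \left(-2\right) + 6 \left(-2\right)^{2}\right) 22 = -9 + \left(24 - 12 + 6 \cdot 4\right) 22 = -9 + \left(24 - 12 + 24\right) 22 = -9 + 36 \cdot 22 = -9 + 792 = 783$)
$\left(x + 2453459\right) - z{\left(t{\left(20 \right)},F{\left(34,20 \right)} \right)} = \left(1391259 + 2453459\right) - 783 = 3844718 - 783 = 3843935$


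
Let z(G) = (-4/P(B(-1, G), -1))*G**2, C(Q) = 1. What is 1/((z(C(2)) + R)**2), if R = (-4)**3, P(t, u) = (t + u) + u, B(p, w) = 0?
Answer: 1/3844 ≈ 0.00026015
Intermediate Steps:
P(t, u) = t + 2*u
R = -64
z(G) = 2*G**2 (z(G) = (-4/(0 + 2*(-1)))*G**2 = (-4/(0 - 2))*G**2 = (-4/(-2))*G**2 = (-4*(-1/2))*G**2 = 2*G**2)
1/((z(C(2)) + R)**2) = 1/((2*1**2 - 64)**2) = 1/((2*1 - 64)**2) = 1/((2 - 64)**2) = 1/((-62)**2) = 1/3844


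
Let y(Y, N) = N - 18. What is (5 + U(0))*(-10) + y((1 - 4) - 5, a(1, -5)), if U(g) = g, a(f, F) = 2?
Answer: -66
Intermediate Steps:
y(Y, N) = -18 + N
(5 + U(0))*(-10) + y((1 - 4) - 5, a(1, -5)) = (5 + 0)*(-10) + (-18 + 2) = 5*(-10) - 16 = -50 - 16 = -66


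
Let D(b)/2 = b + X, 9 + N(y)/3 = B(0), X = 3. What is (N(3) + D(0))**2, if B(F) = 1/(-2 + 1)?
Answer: 576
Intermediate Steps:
B(F) = -1 (B(F) = 1/(-1) = -1)
N(y) = -30 (N(y) = -27 + 3*(-1) = -27 - 3 = -30)
D(b) = 6 + 2*b (D(b) = 2*(b + 3) = 2*(3 + b) = 6 + 2*b)
(N(3) + D(0))**2 = (-30 + (6 + 2*0))**2 = (-30 + (6 + 0))**2 = (-30 + 6)**2 = (-24)**2 = 576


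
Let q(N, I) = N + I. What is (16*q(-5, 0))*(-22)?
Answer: 1760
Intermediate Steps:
q(N, I) = I + N
(16*q(-5, 0))*(-22) = (16*(0 - 5))*(-22) = (16*(-5))*(-22) = -80*(-22) = 1760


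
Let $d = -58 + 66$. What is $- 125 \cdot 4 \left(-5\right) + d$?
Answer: $2508$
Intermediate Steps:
$d = 8$
$- 125 \cdot 4 \left(-5\right) + d = - 125 \cdot 4 \left(-5\right) + 8 = \left(-125\right) \left(-20\right) + 8 = 2500 + 8 = 2508$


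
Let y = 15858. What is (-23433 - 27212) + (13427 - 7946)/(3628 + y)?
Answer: -986862989/19486 ≈ -50645.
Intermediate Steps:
(-23433 - 27212) + (13427 - 7946)/(3628 + y) = (-23433 - 27212) + (13427 - 7946)/(3628 + 15858) = -50645 + 5481/19486 = -986862989/19486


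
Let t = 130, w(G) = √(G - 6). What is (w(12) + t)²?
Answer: (130 + √6)² ≈ 17543.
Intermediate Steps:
w(G) = √(-6 + G)
(w(12) + t)² = (√(-6 + 12) + 130)² = (√6 + 130)² = (130 + √6)²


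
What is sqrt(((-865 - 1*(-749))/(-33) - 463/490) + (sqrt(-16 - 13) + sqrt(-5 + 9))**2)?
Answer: sqrt(-119687370 + 21344400*I*sqrt(29))/2310 ≈ 2.0819 + 5.1734*I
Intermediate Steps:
sqrt(((-865 - 1*(-749))/(-33) - 463/490) + (sqrt(-16 - 13) + sqrt(-5 + 9))**2) = sqrt(((-865 + 749)*(-1/33) - 463*1/490) + (sqrt(-29) + sqrt(4))**2) = sqrt((-116*(-1/33) - 463/490) + (I*sqrt(29) + 2)**2) = sqrt((116/33 - 463/490) + (2 + I*sqrt(29))**2) = sqrt(41561/16170 + (2 + I*sqrt(29))**2)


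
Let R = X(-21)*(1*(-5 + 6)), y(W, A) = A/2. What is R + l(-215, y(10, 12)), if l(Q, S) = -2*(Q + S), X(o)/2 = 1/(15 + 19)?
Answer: 7107/17 ≈ 418.06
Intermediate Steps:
X(o) = 1/17 (X(o) = 2/(15 + 19) = 2/34 = 2*(1/34) = 1/17)
y(W, A) = A/2 (y(W, A) = A*(½) = A/2)
l(Q, S) = -2*Q - 2*S
R = 1/17 (R = (1*(-5 + 6))/17 = (1*1)/17 = (1/17)*1 = 1/17 ≈ 0.058824)
R + l(-215, y(10, 12)) = 1/17 + (-2*(-215) - 12) = 1/17 + (430 - 2*6) = 1/17 + (430 - 12) = 1/17 + 418 = 7107/17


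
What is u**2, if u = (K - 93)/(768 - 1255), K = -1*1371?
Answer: 2143296/237169 ≈ 9.0370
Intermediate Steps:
K = -1371
u = 1464/487 (u = (-1371 - 93)/(768 - 1255) = -1464/(-487) = -1464*(-1/487) = 1464/487 ≈ 3.0062)
u**2 = (1464/487)**2 = 2143296/237169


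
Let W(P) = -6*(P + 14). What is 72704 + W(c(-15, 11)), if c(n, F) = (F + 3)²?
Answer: 71444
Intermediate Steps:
c(n, F) = (3 + F)²
W(P) = -84 - 6*P (W(P) = -6*(14 + P) = -84 - 6*P)
72704 + W(c(-15, 11)) = 72704 + (-84 - 6*(3 + 11)²) = 72704 + (-84 - 6*14²) = 72704 + (-84 - 6*196) = 72704 + (-84 - 1176) = 72704 - 1260 = 71444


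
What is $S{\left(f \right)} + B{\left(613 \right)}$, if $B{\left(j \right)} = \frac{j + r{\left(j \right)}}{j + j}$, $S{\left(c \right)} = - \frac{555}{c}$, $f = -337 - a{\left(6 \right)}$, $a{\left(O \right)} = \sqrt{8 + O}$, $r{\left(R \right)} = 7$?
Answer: $\frac{29970901}{13921843} - \frac{111 \sqrt{14}}{22711} \approx 2.1345$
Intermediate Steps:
$f = -337 - \sqrt{14}$ ($f = -337 - \sqrt{8 + 6} = -337 - \sqrt{14} \approx -340.74$)
$B{\left(j \right)} = \frac{7 + j}{2 j}$ ($B{\left(j \right)} = \frac{j + 7}{j + j} = \frac{7 + j}{2 j}$)
$S{\left(f \right)} + B{\left(613 \right)} = - \frac{555}{-337 - \sqrt{14}} + \frac{7 + 613}{2 \cdot 613} = - \frac{555}{-337 - \sqrt{14}} + \frac{1}{2} \cdot \frac{1}{613} \cdot 620 = - \frac{555}{-337 - \sqrt{14}} + \frac{310}{613} = \frac{310}{613} - \frac{555}{-337 - \sqrt{14}}$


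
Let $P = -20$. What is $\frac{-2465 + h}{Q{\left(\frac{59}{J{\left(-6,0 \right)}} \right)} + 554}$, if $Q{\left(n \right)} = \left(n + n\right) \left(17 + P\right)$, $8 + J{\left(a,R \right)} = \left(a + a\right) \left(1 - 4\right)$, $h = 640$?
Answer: $- \frac{25550}{7579} \approx -3.3712$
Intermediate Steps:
$J{\left(a,R \right)} = -8 - 6 a$ ($J{\left(a,R \right)} = -8 + \left(a + a\right) \left(1 - 4\right) = -8 + 2 a \left(-3\right) = -8 - 6 a$)
$Q{\left(n \right)} = - 6 n$ ($Q{\left(n \right)} = \left(n + n\right) \left(17 - 20\right) = 2 n \left(-3\right) = - 6 n$)
$\frac{-2465 + h}{Q{\left(\frac{59}{J{\left(-6,0 \right)}} \right)} + 554} = \frac{-2465 + 640}{- 6 \frac{59}{-8 - -36} + 554} = - \frac{1825}{- 6 \frac{59}{-8 + 36} + 554} = - \frac{1825}{- 6 \cdot \frac{59}{28} + 554} = - \frac{1825}{- 6 \cdot 59 \cdot \frac{1}{28} + 554} = - \frac{1825}{\left(-6\right) \frac{59}{28} + 554} = - \frac{1825}{- \frac{177}{14} + 554} = - \frac{1825}{\frac{7579}{14}} = \left(-1825\right) \frac{14}{7579} = - \frac{25550}{7579}$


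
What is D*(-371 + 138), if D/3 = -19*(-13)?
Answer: -172653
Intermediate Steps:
D = 741 (D = 3*(-19*(-13)) = 3*247 = 741)
D*(-371 + 138) = 741*(-371 + 138) = 741*(-233) = -172653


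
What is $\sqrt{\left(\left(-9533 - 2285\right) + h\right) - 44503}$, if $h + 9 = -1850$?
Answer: $2 i \sqrt{14545} \approx 241.21 i$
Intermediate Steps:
$h = -1859$ ($h = -9 - 1850 = -1859$)
$\sqrt{\left(\left(-9533 - 2285\right) + h\right) - 44503} = \sqrt{\left(\left(-9533 - 2285\right) - 1859\right) - 44503} = \sqrt{\left(-11818 - 1859\right) - 44503} = \sqrt{-13677 - 44503} = \sqrt{-58180} = 2 i \sqrt{14545}$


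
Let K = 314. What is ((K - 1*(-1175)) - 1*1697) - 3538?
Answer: -3746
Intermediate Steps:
((K - 1*(-1175)) - 1*1697) - 3538 = ((314 - 1*(-1175)) - 1*1697) - 3538 = ((314 + 1175) - 1697) - 3538 = (1489 - 1697) - 3538 = -208 - 3538 = -3746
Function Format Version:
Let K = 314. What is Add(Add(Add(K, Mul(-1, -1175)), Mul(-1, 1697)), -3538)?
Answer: -3746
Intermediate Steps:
Add(Add(Add(K, Mul(-1, -1175)), Mul(-1, 1697)), -3538) = Add(Add(Add(314, Mul(-1, -1175)), Mul(-1, 1697)), -3538) = Add(Add(Add(314, 1175), -1697), -3538) = Add(Add(1489, -1697), -3538) = Add(-208, -3538) = -3746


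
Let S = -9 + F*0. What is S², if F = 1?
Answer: 81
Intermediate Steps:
S = -9 (S = -9 + 1*0 = -9 + 0 = -9)
S² = (-9)² = 81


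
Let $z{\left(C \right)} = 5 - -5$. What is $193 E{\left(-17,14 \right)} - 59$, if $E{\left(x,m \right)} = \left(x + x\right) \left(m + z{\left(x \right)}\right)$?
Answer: $-157547$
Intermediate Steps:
$z{\left(C \right)} = 10$ ($z{\left(C \right)} = 5 + 5 = 10$)
$E{\left(x,m \right)} = 2 x \left(10 + m\right)$ ($E{\left(x,m \right)} = \left(x + x\right) \left(m + 10\right) = 2 x \left(10 + m\right)$)
$193 E{\left(-17,14 \right)} - 59 = 193 \cdot 2 \left(-17\right) \left(10 + 14\right) - 59 = 193 \cdot 2 \left(-17\right) 24 - 59 = 193 \left(-816\right) - 59 = -157488 - 59 = -157547$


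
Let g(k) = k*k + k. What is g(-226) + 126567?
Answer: 177417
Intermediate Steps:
g(k) = k + k² (g(k) = k² + k = k + k²)
g(-226) + 126567 = -226*(1 - 226) + 126567 = -226*(-225) + 126567 = 50850 + 126567 = 177417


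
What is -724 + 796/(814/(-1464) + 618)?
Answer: -326642884/451969 ≈ -722.71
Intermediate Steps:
-724 + 796/(814/(-1464) + 618) = -724 + 796/(814*(-1/1464) + 618) = -724 + 796/(-407/732 + 618) = -724 + 796/(451969/732) = -724 + 796*(732/451969) = -724 + 582672/451969 = -326642884/451969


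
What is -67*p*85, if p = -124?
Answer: 706180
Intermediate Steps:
-67*p*85 = -67*(-124)*85 = 8308*85 = 706180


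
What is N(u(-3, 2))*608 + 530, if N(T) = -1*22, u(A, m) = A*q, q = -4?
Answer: -12846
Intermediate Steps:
u(A, m) = -4*A (u(A, m) = A*(-4) = -4*A)
N(T) = -22
N(u(-3, 2))*608 + 530 = -22*608 + 530 = -13376 + 530 = -12846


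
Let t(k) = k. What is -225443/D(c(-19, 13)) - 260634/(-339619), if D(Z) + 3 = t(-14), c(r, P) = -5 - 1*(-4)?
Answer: 76569156995/5773523 ≈ 13262.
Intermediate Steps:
c(r, P) = -1 (c(r, P) = -5 + 4 = -1)
D(Z) = -17 (D(Z) = -3 - 14 = -17)
-225443/D(c(-19, 13)) - 260634/(-339619) = -225443/(-17) - 260634/(-339619) = -225443*(-1/17) - 260634*(-1/339619) = 225443/17 + 260634/339619 = 76569156995/5773523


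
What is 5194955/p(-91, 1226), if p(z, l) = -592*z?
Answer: 5194955/53872 ≈ 96.431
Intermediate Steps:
5194955/p(-91, 1226) = 5194955/((-592*(-91))) = 5194955/53872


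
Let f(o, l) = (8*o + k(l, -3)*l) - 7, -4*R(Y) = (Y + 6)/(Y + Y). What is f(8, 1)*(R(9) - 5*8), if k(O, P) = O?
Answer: -27985/12 ≈ -2332.1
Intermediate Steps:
R(Y) = -(6 + Y)/(8*Y) (R(Y) = -(Y + 6)/(4*(Y + Y)) = -(6 + Y)/(4*(2*Y)) = -(6 + Y)*1/(2*Y)/4 = -(6 + Y)/(8*Y))
f(o, l) = -7 + l**2 + 8*o (f(o, l) = (8*o + l*l) - 7 = (8*o + l**2) - 7 = (l**2 + 8*o) - 7 = -7 + l**2 + 8*o)
f(8, 1)*(R(9) - 5*8) = (-7 + 1**2 + 8*8)*((1/8)*(-6 - 1*9)/9 - 5*8) = (-7 + 1 + 64)*((1/8)*(1/9)*(-6 - 9) - 40) = 58*((1/8)*(1/9)*(-15) - 40) = 58*(-5/24 - 40) = 58*(-965/24) = -27985/12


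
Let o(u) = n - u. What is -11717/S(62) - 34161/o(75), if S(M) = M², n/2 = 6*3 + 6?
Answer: 43666175/34596 ≈ 1262.2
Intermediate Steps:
n = 48 (n = 2*(6*3 + 6) = 2*(18 + 6) = 2*24 = 48)
o(u) = 48 - u
-11717/S(62) - 34161/o(75) = -11717/(62²) - 34161/(48 - 1*75) = -11717/3844 - 34161/(48 - 75) = -11717*1/3844 - 34161/(-27) = -11717/3844 - 34161*(-1/27) = -11717/3844 + 11387/9 = 43666175/34596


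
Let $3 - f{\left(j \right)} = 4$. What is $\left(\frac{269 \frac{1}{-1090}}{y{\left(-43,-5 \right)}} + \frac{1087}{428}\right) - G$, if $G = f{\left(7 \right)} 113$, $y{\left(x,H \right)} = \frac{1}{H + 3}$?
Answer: $\frac{27065927}{233260} \approx 116.03$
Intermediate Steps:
$f{\left(j \right)} = -1$ ($f{\left(j \right)} = 3 - 4 = -1$)
$y{\left(x,H \right)} = \frac{1}{3 + H}$
$G = -113$ ($G = \left(-1\right) 113 = -113$)
$\left(\frac{269 \frac{1}{-1090}}{y{\left(-43,-5 \right)}} + \frac{1087}{428}\right) - G = \left(\frac{269 \frac{1}{-1090}}{\frac{1}{3 - 5}} + \frac{1087}{428}\right) - -113 = \left(\frac{269 \left(- \frac{1}{1090}\right)}{\frac{1}{-2}} + 1087 \cdot \frac{1}{428}\right) + 113 = \left(- \frac{269}{1090 \left(- \frac{1}{2}\right)} + \frac{1087}{428}\right) + 113 = \left(\left(- \frac{269}{1090}\right) \left(-2\right) + \frac{1087}{428}\right) + 113 = \left(\frac{269}{545} + \frac{1087}{428}\right) + 113 = \frac{707547}{233260} + 113 = \frac{27065927}{233260}$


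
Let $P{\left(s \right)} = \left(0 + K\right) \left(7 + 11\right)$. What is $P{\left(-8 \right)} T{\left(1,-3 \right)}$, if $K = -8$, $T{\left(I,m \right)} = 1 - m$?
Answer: $-576$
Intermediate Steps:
$P{\left(s \right)} = -144$ ($P{\left(s \right)} = \left(0 - 8\right) \left(7 + 11\right) = \left(-8\right) 18 = -144$)
$P{\left(-8 \right)} T{\left(1,-3 \right)} = - 144 \left(1 - -3\right) = - 144 \left(1 + 3\right) = \left(-144\right) 4 = -576$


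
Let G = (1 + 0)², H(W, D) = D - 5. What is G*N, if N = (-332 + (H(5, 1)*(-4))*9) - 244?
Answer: -432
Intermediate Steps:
H(W, D) = -5 + D
G = 1 (G = 1² = 1)
N = -432 (N = (-332 + ((-5 + 1)*(-4))*9) - 244 = (-332 - 4*(-4)*9) - 244 = (-332 + 16*9) - 244 = (-332 + 144) - 244 = -188 - 244 = -432)
G*N = 1*(-432) = -432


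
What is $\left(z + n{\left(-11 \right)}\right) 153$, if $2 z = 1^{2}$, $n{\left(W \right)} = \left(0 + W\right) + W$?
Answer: $- \frac{6579}{2} \approx -3289.5$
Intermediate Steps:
$n{\left(W \right)} = 2 W$ ($n{\left(W \right)} = W + W = 2 W$)
$z = \frac{1}{2}$ ($z = \frac{1^{2}}{2} = \frac{1}{2} \cdot 1 = \frac{1}{2} \approx 0.5$)
$\left(z + n{\left(-11 \right)}\right) 153 = \left(\frac{1}{2} + 2 \left(-11\right)\right) 153 = \left(\frac{1}{2} - 22\right) 153 = \left(- \frac{43}{2}\right) 153 = - \frac{6579}{2}$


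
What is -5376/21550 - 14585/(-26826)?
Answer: 85045087/289050150 ≈ 0.29422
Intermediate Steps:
-5376/21550 - 14585/(-26826) = -5376*1/21550 - 14585*(-1/26826) = -2688/10775 + 14585/26826 = 85045087/289050150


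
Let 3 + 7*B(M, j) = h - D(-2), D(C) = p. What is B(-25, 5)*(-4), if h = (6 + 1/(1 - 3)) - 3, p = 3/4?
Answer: 5/7 ≈ 0.71429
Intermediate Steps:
p = ¾ (p = 3*(¼) = ¾ ≈ 0.75000)
D(C) = ¾
h = 5/2 (h = (6 + 1/(-2)) - 3 = (6 - ½) - 3 = 11/2 - 3 = 5/2 ≈ 2.5000)
B(M, j) = -5/28 (B(M, j) = -3/7 + (5/2 - 1*¾)/7 = -3/7 + (5/2 - ¾)/7 = -3/7 + (⅐)*(7/4) = -3/7 + ¼ = -5/28)
B(-25, 5)*(-4) = -5/28*(-4) = 5/7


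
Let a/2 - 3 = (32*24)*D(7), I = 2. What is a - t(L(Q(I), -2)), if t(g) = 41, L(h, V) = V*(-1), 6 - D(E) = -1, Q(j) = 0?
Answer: 10717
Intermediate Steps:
D(E) = 7 (D(E) = 6 - 1*(-1) = 6 + 1 = 7)
L(h, V) = -V
a = 10758 (a = 6 + 2*((32*24)*7) = 6 + 2*(768*7) = 6 + 2*5376 = 6 + 10752 = 10758)
a - t(L(Q(I), -2)) = 10758 - 1*41 = 10758 - 41 = 10717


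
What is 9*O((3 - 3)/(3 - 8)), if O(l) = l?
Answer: 0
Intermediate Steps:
9*O((3 - 3)/(3 - 8)) = 9*((3 - 3)/(3 - 8)) = 9*(0/(-5)) = 9*(0*(-1/5)) = 9*0 = 0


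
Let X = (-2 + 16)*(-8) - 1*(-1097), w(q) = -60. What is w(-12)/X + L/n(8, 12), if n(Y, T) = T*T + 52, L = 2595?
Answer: 508863/38612 ≈ 13.179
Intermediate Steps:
n(Y, T) = 52 + T² (n(Y, T) = T² + 52 = 52 + T²)
X = 985 (X = 14*(-8) + 1097 = -112 + 1097 = 985)
w(-12)/X + L/n(8, 12) = -60/985 + 2595/(52 + 12²) = -60*1/985 + 2595/(52 + 144) = -12/197 + 2595/196 = 508863/38612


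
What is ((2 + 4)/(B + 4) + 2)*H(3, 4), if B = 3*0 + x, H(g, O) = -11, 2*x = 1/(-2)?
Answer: -198/5 ≈ -39.600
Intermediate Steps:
x = -1/4 (x = (1/2)/(-2) = (1/2)*(-1/2) = -1/4 ≈ -0.25000)
B = -1/4 (B = 3*0 - 1/4 = 0 - 1/4 = -1/4 ≈ -0.25000)
((2 + 4)/(B + 4) + 2)*H(3, 4) = ((2 + 4)/(-1/4 + 4) + 2)*(-11) = (6/(15/4) + 2)*(-11) = (6*(4/15) + 2)*(-11) = (8/5 + 2)*(-11) = (18/5)*(-11) = -198/5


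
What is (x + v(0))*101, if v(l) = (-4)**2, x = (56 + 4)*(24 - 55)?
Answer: -186244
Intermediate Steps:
x = -1860 (x = 60*(-31) = -1860)
v(l) = 16
(x + v(0))*101 = (-1860 + 16)*101 = -1844*101 = -186244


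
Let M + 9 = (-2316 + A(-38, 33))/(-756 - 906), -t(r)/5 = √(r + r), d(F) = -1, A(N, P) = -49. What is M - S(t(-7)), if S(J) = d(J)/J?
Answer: -12593/1662 + I*√14/70 ≈ -7.577 + 0.053452*I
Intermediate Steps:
t(r) = -5*√2*√r (t(r) = -5*√(r + r) = -5*√2*√r)
M = -12593/1662 (M = -9 + (-2316 - 49)/(-756 - 906) = -9 - 2365/(-1662) = -9 - 2365*(-1/1662) = -9 + 2365/1662 = -12593/1662 ≈ -7.5770)
S(J) = -1/J
M - S(t(-7)) = -12593/1662 - (-1)/((-5*√2*√(-7))) = -12593/1662 - (-1)/((-5*√2*I*√7)) = -12593/1662 - (-1)/((-5*I*√14)) = -12593/1662 - (-1)*I*√14/70 = -12593/1662 + I*√14/70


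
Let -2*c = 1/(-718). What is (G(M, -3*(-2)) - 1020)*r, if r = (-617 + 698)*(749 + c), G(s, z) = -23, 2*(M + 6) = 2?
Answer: -90866957895/1436 ≈ -6.3278e+7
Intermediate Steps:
M = -5 (M = -6 + (1/2)*2 = -6 + 1 = -5)
c = 1/1436 (c = -1/2/(-718) = -1/2*(-1/718) = 1/1436 ≈ 0.00069638)
r = 87120765/1436 (r = (-617 + 698)*(749 + 1/1436) = 81*(1075565/1436) = 87120765/1436 ≈ 60669.)
(G(M, -3*(-2)) - 1020)*r = (-23 - 1020)*(87120765/1436) = -1043*87120765/1436 = -90866957895/1436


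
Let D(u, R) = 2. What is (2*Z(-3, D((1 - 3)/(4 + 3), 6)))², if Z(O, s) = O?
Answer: 36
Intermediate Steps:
(2*Z(-3, D((1 - 3)/(4 + 3), 6)))² = (2*(-3))² = (-6)² = 36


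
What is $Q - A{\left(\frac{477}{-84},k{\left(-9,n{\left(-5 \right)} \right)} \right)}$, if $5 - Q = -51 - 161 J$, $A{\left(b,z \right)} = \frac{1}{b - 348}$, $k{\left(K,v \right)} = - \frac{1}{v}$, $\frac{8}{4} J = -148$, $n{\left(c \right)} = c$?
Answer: $- \frac{117429746}{9903} \approx -11858.0$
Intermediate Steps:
$J = -74$ ($J = \frac{1}{2} \left(-148\right) = -74$)
$A{\left(b,z \right)} = \frac{1}{-348 + b}$
$Q = -11858$ ($Q = 5 - \left(-51 - -11914\right) = 5 - \left(-51 + 11914\right) = 5 - 11863 = -11858$)
$Q - A{\left(\frac{477}{-84},k{\left(-9,n{\left(-5 \right)} \right)} \right)} = -11858 - \frac{1}{-348 + \frac{477}{-84}} = -11858 - \frac{1}{-348 + 477 \left(- \frac{1}{84}\right)} = -11858 - \frac{1}{-348 - \frac{159}{28}} = -11858 - \frac{1}{- \frac{9903}{28}} = -11858 - - \frac{28}{9903} = -11858 + \frac{28}{9903} = - \frac{117429746}{9903}$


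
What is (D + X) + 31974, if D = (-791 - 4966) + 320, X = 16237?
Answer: 42774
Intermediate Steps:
D = -5437 (D = -5757 + 320 = -5437)
(D + X) + 31974 = (-5437 + 16237) + 31974 = 10800 + 31974 = 42774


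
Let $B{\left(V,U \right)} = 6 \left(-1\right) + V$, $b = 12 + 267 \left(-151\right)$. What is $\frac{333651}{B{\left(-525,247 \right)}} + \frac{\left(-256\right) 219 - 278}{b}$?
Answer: $- \frac{496958739}{792665} \approx -626.95$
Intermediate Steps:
$b = -40305$ ($b = 12 - 40317 = -40305$)
$B{\left(V,U \right)} = -6 + V$
$\frac{333651}{B{\left(-525,247 \right)}} + \frac{\left(-256\right) 219 - 278}{b} = \frac{333651}{-6 - 525} + \frac{\left(-256\right) 219 - 278}{-40305} = \frac{333651}{-531} + \left(-56064 - 278\right) \left(- \frac{1}{40305}\right) = 333651 \left(- \frac{1}{531}\right) - - \frac{56342}{40305} = - \frac{111217}{177} + \frac{56342}{40305} = - \frac{496958739}{792665}$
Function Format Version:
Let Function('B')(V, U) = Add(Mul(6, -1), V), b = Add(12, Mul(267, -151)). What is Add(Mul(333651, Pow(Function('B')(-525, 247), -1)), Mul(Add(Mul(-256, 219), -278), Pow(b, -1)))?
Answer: Rational(-496958739, 792665) ≈ -626.95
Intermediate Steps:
b = -40305 (b = Add(12, -40317) = -40305)
Function('B')(V, U) = Add(-6, V)
Add(Mul(333651, Pow(Function('B')(-525, 247), -1)), Mul(Add(Mul(-256, 219), -278), Pow(b, -1))) = Add(Mul(333651, Pow(Add(-6, -525), -1)), Mul(Add(Mul(-256, 219), -278), Pow(-40305, -1))) = Add(Mul(333651, Pow(-531, -1)), Mul(Add(-56064, -278), Rational(-1, 40305))) = Add(Mul(333651, Rational(-1, 531)), Mul(-56342, Rational(-1, 40305))) = Add(Rational(-111217, 177), Rational(56342, 40305)) = Rational(-496958739, 792665)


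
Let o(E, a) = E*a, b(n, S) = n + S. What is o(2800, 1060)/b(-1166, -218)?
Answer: -371000/173 ≈ -2144.5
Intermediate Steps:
b(n, S) = S + n
o(2800, 1060)/b(-1166, -218) = (2800*1060)/(-218 - 1166) = 2968000/(-1384) = 2968000*(-1/1384) = -371000/173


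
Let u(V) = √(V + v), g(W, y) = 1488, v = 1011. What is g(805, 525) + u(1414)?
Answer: 1488 + 5*√97 ≈ 1537.2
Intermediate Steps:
u(V) = √(1011 + V) (u(V) = √(V + 1011) = √(1011 + V))
g(805, 525) + u(1414) = 1488 + √(1011 + 1414) = 1488 + √2425 = 1488 + 5*√97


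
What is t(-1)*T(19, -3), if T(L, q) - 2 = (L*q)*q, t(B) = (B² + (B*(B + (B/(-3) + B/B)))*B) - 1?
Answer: 173/3 ≈ 57.667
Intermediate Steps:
t(B) = -1 + B² + B²*(1 + 2*B/3) (t(B) = (B² + (B*(B + (B*(-⅓) + 1)))*B) - 1 = (B² + (B*(B + (-B/3 + 1)))*B) - 1 = (B² + (B*(B + (1 - B/3)))*B) - 1 = (B² + (B*(1 + 2*B/3))*B) - 1 = (B² + B²*(1 + 2*B/3)) - 1 = -1 + B² + B²*(1 + 2*B/3))
T(L, q) = 2 + L*q² (T(L, q) = 2 + (L*q)*q = 2 + L*q²)
t(-1)*T(19, -3) = (-1 + 2*(-1)² + (⅔)*(-1)³)*(2 + 19*(-3)²) = (-1 + 2*1 + (⅔)*(-1))*(2 + 19*9) = (-1 + 2 - ⅔)*(2 + 171) = (⅓)*173 = 173/3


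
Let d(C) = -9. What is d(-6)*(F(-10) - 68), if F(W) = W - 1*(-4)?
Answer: 666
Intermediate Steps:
F(W) = 4 + W (F(W) = W + 4 = 4 + W)
d(-6)*(F(-10) - 68) = -9*((4 - 10) - 68) = -9*(-6 - 68) = -9*(-74) = 666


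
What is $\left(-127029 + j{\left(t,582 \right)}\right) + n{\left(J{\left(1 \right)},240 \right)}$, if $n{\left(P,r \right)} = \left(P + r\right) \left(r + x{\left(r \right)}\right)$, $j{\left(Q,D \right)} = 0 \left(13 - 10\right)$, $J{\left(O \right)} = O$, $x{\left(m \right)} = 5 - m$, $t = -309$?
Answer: $-125824$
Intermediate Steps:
$j{\left(Q,D \right)} = 0$ ($j{\left(Q,D \right)} = 0 \cdot 3 = 0$)
$n{\left(P,r \right)} = 5 P + 5 r$ ($n{\left(P,r \right)} = \left(P + r\right) \left(r - \left(-5 + r\right)\right) = \left(P + r\right) 5 = 5 P + 5 r$)
$\left(-127029 + j{\left(t,582 \right)}\right) + n{\left(J{\left(1 \right)},240 \right)} = \left(-127029 + 0\right) + \left(5 \cdot 1 + 5 \cdot 240\right) = -127029 + \left(5 + 1200\right) = -127029 + 1205 = -125824$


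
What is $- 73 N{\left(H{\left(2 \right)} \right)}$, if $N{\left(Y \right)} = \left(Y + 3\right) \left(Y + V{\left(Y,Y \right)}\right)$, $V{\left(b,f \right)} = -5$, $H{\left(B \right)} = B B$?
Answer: $511$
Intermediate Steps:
$H{\left(B \right)} = B^{2}$
$N{\left(Y \right)} = \left(-5 + Y\right) \left(3 + Y\right)$ ($N{\left(Y \right)} = \left(Y + 3\right) \left(Y - 5\right) = \left(3 + Y\right) \left(-5 + Y\right) = \left(-5 + Y\right) \left(3 + Y\right)$)
$- 73 N{\left(H{\left(2 \right)} \right)} = - 73 \left(-15 + \left(2^{2}\right)^{2} - 2 \cdot 2^{2}\right) = - 73 \left(-15 + 4^{2} - 8\right) = - 73 \left(-15 + 16 - 8\right) = \left(-73\right) \left(-7\right) = 511$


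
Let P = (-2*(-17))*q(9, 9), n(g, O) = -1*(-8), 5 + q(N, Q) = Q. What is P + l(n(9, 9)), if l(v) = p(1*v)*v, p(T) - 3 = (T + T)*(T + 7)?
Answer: 2080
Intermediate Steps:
q(N, Q) = -5 + Q
p(T) = 3 + 2*T*(7 + T) (p(T) = 3 + (T + T)*(T + 7) = 3 + (2*T)*(7 + T) = 3 + 2*T*(7 + T))
n(g, O) = 8
l(v) = v*(3 + 2*v**2 + 14*v) (l(v) = (3 + 2*(1*v)**2 + 14*(1*v))*v = (3 + 2*v**2 + 14*v)*v = v*(3 + 2*v**2 + 14*v))
P = 136 (P = (-2*(-17))*(-5 + 9) = 34*4 = 136)
P + l(n(9, 9)) = 136 + 8*(3 + 2*8**2 + 14*8) = 136 + 8*(3 + 2*64 + 112) = 136 + 8*(3 + 128 + 112) = 136 + 8*243 = 136 + 1944 = 2080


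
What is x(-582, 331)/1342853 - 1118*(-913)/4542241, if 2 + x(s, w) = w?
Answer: 124744555581/554505632143 ≈ 0.22497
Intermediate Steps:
x(s, w) = -2 + w
x(-582, 331)/1342853 - 1118*(-913)/4542241 = (-2 + 331)/1342853 - 1118*(-913)/4542241 = 329*(1/1342853) + 1020734*(1/4542241) = 329/1342853 + 92794/412931 = 124744555581/554505632143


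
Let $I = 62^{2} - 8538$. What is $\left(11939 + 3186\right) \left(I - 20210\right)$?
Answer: $-376673000$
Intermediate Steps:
$I = -4694$ ($I = 3844 - 8538 = -4694$)
$\left(11939 + 3186\right) \left(I - 20210\right) = \left(11939 + 3186\right) \left(-4694 - 20210\right) = 15125 \left(-4694 - 20210\right) = 15125 \left(-24904\right) = -376673000$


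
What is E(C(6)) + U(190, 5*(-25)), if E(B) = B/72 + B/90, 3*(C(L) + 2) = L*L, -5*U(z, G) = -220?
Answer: 177/4 ≈ 44.250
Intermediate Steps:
U(z, G) = 44 (U(z, G) = -⅕*(-220) = 44)
C(L) = -2 + L²/3 (C(L) = -2 + (L*L)/3 = -2 + L²/3)
E(B) = B/40 (E(B) = B*(1/72) + B*(1/90) = B/72 + B/90 = B/40)
E(C(6)) + U(190, 5*(-25)) = (-2 + (⅓)*6²)/40 + 44 = (-2 + (⅓)*36)/40 + 44 = (-2 + 12)/40 + 44 = (1/40)*10 + 44 = ¼ + 44 = 177/4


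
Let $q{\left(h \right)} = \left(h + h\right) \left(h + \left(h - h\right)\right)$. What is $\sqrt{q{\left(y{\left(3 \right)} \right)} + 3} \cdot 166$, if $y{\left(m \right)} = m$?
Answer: $166 \sqrt{21} \approx 760.71$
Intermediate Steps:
$q{\left(h \right)} = 2 h^{2}$ ($q{\left(h \right)} = 2 h \left(h + 0\right) = 2 h h = 2 h^{2}$)
$\sqrt{q{\left(y{\left(3 \right)} \right)} + 3} \cdot 166 = \sqrt{2 \cdot 3^{2} + 3} \cdot 166 = \sqrt{2 \cdot 9 + 3} \cdot 166 = \sqrt{18 + 3} \cdot 166 = \sqrt{21} \cdot 166 = 166 \sqrt{21}$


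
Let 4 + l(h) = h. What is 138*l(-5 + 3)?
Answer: -828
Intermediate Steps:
l(h) = -4 + h
138*l(-5 + 3) = 138*(-4 + (-5 + 3)) = 138*(-4 - 2) = 138*(-6) = -828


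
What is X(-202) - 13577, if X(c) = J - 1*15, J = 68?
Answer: -13524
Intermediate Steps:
X(c) = 53 (X(c) = 68 - 1*15 = 68 - 15 = 53)
X(-202) - 13577 = 53 - 13577 = -13524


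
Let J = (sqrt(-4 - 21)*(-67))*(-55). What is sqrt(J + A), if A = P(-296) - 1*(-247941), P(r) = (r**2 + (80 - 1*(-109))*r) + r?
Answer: sqrt(279317 + 18425*I) ≈ 528.79 + 17.422*I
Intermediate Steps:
P(r) = r**2 + 190*r (P(r) = (r**2 + (80 + 109)*r) + r = (r**2 + 189*r) + r = r**2 + 190*r)
J = 18425*I (J = (sqrt(-25)*(-67))*(-55) = ((5*I)*(-67))*(-55) = -335*I*(-55) = 18425*I ≈ 18425.0*I)
A = 279317 (A = -296*(190 - 296) - 1*(-247941) = -296*(-106) + 247941 = 31376 + 247941 = 279317)
sqrt(J + A) = sqrt(18425*I + 279317) = sqrt(279317 + 18425*I)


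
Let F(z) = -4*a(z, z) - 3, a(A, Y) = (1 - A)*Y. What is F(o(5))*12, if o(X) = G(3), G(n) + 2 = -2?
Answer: 924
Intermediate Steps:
G(n) = -4 (G(n) = -2 - 2 = -4)
a(A, Y) = Y*(1 - A)
o(X) = -4
F(z) = -3 - 4*z*(1 - z) (F(z) = -4*z*(1 - z) - 3 = -3 - 4*z*(1 - z))
F(o(5))*12 = (-3 + 4*(-4)*(-1 - 4))*12 = (-3 + 4*(-4)*(-5))*12 = (-3 + 80)*12 = 77*12 = 924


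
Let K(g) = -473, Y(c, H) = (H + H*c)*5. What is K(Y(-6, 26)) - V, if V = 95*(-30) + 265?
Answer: 2112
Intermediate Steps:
Y(c, H) = 5*H + 5*H*c
V = -2585 (V = -2850 + 265 = -2585)
K(Y(-6, 26)) - V = -473 - 1*(-2585) = -473 + 2585 = 2112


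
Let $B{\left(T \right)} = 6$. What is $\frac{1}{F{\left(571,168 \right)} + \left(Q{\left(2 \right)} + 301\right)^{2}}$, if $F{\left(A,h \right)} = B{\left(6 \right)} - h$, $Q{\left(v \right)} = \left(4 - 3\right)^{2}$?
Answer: $\frac{1}{91042} \approx 1.0984 \cdot 10^{-5}$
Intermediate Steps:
$Q{\left(v \right)} = 1$ ($Q{\left(v \right)} = 1^{2} = 1$)
$F{\left(A,h \right)} = 6 - h$
$\frac{1}{F{\left(571,168 \right)} + \left(Q{\left(2 \right)} + 301\right)^{2}} = \frac{1}{\left(6 - 168\right) + \left(1 + 301\right)^{2}} = \frac{1}{\left(6 - 168\right) + 302^{2}} = \frac{1}{-162 + 91204} = \frac{1}{91042}$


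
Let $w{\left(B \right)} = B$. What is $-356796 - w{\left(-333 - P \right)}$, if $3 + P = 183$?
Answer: $-356283$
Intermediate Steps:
$P = 180$ ($P = -3 + 183 = 180$)
$-356796 - w{\left(-333 - P \right)} = -356796 - \left(-333 - 180\right) = -356796 - -513 = -356796 + 513 = -356283$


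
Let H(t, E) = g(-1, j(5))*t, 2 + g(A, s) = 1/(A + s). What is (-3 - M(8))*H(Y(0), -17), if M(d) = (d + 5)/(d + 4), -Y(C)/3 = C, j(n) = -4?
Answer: 0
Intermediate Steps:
g(A, s) = -2 + 1/(A + s)
Y(C) = -3*C
M(d) = (5 + d)/(4 + d)
H(t, E) = -11*t/5 (H(t, E) = ((1 - 2*(-1) - 2*(-4))/(-1 - 4))*t = ((1 + 2 + 8)/(-5))*t = (-1/5*11)*t = -11*t/5)
(-3 - M(8))*H(Y(0), -17) = (-3 - (5 + 8)/(4 + 8))*(-(-33)*0/5) = (-3 - 13/12)*(-11/5*0) = (-3 - 13/12)*0 = -49/12*0 = 0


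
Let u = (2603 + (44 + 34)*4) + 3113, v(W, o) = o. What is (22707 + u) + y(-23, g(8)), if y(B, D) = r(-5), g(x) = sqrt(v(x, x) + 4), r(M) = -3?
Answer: 28732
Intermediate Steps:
g(x) = sqrt(4 + x) (g(x) = sqrt(x + 4) = sqrt(4 + x))
y(B, D) = -3
u = 6028 (u = (2603 + 78*4) + 3113 = (2603 + 312) + 3113 = 2915 + 3113 = 6028)
(22707 + u) + y(-23, g(8)) = (22707 + 6028) - 3 = 28735 - 3 = 28732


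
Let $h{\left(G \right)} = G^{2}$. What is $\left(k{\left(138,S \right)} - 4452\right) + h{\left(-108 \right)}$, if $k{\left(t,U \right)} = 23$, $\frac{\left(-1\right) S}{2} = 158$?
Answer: $7235$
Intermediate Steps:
$S = -316$ ($S = \left(-2\right) 158 = -316$)
$\left(k{\left(138,S \right)} - 4452\right) + h{\left(-108 \right)} = \left(23 - 4452\right) + \left(-108\right)^{2} = -4429 + 11664 = 7235$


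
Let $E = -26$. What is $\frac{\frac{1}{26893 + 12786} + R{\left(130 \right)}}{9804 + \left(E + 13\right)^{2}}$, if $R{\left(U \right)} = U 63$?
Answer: $\frac{324971011}{395718667} \approx 0.82122$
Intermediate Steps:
$R{\left(U \right)} = 63 U$
$\frac{\frac{1}{26893 + 12786} + R{\left(130 \right)}}{9804 + \left(E + 13\right)^{2}} = \frac{\frac{1}{26893 + 12786} + 63 \cdot 130}{9804 + \left(-26 + 13\right)^{2}} = \frac{\frac{1}{39679} + 8190}{9804 + \left(-13\right)^{2}} = \frac{\frac{1}{39679} + 8190}{9804 + 169} = \frac{324971011}{39679 \cdot 9973} = \frac{324971011}{39679} \cdot \frac{1}{9973} = \frac{324971011}{395718667}$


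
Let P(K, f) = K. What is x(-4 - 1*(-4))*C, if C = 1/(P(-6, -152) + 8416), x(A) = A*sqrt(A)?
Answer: 0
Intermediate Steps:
x(A) = A**(3/2)
C = 1/8410 (C = 1/(-6 + 8416) = 1/8410 ≈ 0.00011891)
x(-4 - 1*(-4))*C = (-4 - 1*(-4))**(3/2)*(1/8410) = (-4 + 4)**(3/2)*(1/8410) = 0**(3/2)*(1/8410) = 0*(1/8410) = 0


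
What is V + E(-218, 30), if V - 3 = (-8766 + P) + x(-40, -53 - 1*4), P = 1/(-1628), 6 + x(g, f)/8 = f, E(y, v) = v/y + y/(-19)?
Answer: -31206287511/3371588 ≈ -9255.7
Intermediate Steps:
E(y, v) = -y/19 + v/y (E(y, v) = v/y + y*(-1/19) = v/y - y/19 = -y/19 + v/y)
x(g, f) = -48 + 8*f
P = -1/1628 ≈ -0.00061425
V = -15086677/1628 (V = 3 + ((-8766 - 1/1628) + (-48 + 8*(-53 - 1*4))) = 3 + (-14271049/1628 + (-48 + 8*(-53 - 4))) = 3 + (-14271049/1628 + (-48 + 8*(-57))) = 3 + (-14271049/1628 + (-48 - 456)) = 3 + (-14271049/1628 - 504) = 3 - 15091561/1628 = -15086677/1628 ≈ -9267.0)
V + E(-218, 30) = -15086677/1628 + (-1/19*(-218) + 30/(-218)) = -15086677/1628 + (218/19 + 30*(-1/218)) = -15086677/1628 + (218/19 - 15/109) = -15086677/1628 + 23477/2071 = -31206287511/3371588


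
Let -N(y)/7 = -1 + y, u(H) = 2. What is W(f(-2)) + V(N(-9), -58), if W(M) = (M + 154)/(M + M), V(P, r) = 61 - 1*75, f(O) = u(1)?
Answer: 25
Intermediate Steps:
N(y) = 7 - 7*y (N(y) = -7*(-1 + y) = 7 - 7*y)
f(O) = 2
V(P, r) = -14 (V(P, r) = 61 - 75 = -14)
W(M) = (154 + M)/(2*M) (W(M) = (154 + M)/((2*M)) = (154 + M)*(1/(2*M)) = (154 + M)/(2*M))
W(f(-2)) + V(N(-9), -58) = (½)*(154 + 2)/2 - 14 = (½)*(½)*156 - 14 = 39 - 14 = 25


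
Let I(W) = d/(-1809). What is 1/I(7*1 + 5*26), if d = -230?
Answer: 1809/230 ≈ 7.8652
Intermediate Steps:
I(W) = 230/1809 (I(W) = -230/(-1809) = -230*(-1/1809) = 230/1809)
1/I(7*1 + 5*26) = 1/(230/1809) = 1809/230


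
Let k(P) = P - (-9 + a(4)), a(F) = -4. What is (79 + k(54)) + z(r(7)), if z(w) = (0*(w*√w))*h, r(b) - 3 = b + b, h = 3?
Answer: 146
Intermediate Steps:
r(b) = 3 + 2*b (r(b) = 3 + (b + b) = 3 + 2*b)
z(w) = 0 (z(w) = (0*(w*√w))*3 = (0*w^(3/2))*3 = 0*3 = 0)
k(P) = 13 + P (k(P) = P - (-9 - 4) = P - 1*(-13) = P + 13 = 13 + P)
(79 + k(54)) + z(r(7)) = (79 + (13 + 54)) + 0 = (79 + 67) + 0 = 146 + 0 = 146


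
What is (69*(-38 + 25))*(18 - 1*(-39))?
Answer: -51129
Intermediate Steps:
(69*(-38 + 25))*(18 - 1*(-39)) = (69*(-13))*(18 + 39) = -897*57 = -51129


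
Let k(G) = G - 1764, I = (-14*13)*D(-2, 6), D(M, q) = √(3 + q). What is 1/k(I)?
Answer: -1/2310 ≈ -0.00043290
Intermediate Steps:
I = -546 (I = (-14*13)*√(3 + 6) = -182*√9 = -182*3 = -546)
k(G) = -1764 + G
1/k(I) = 1/(-1764 - 546) = 1/(-2310) = -1/2310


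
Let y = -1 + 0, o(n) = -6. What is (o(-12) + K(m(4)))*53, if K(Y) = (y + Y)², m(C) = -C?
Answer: 1007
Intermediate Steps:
y = -1
K(Y) = (-1 + Y)²
(o(-12) + K(m(4)))*53 = (-6 + (-1 - 1*4)²)*53 = (-6 + (-1 - 4)²)*53 = (-6 + (-5)²)*53 = (-6 + 25)*53 = 19*53 = 1007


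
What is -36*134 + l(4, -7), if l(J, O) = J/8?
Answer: -9647/2 ≈ -4823.5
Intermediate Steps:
l(J, O) = J/8 (l(J, O) = J*(⅛) = J/8)
-36*134 + l(4, -7) = -36*134 + (⅛)*4 = -4824 + ½ = -9647/2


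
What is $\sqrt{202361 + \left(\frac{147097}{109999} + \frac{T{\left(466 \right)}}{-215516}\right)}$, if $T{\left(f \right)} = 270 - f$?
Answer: $\frac{\sqrt{145060822599598697784455}}{846662303} \approx 449.85$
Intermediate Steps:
$\sqrt{202361 + \left(\frac{147097}{109999} + \frac{T{\left(466 \right)}}{-215516}\right)} = \sqrt{202361 + \left(\frac{147097}{109999} + \frac{270 - 466}{-215516}\right)} = \sqrt{202361 + \left(147097 \cdot \frac{1}{109999} + \left(270 - 466\right) \left(- \frac{1}{215516}\right)\right)} = \sqrt{202361 + \left(\frac{147097}{109999} - - \frac{7}{7697}\right)} = \sqrt{202361 + \left(\frac{147097}{109999} + \frac{7}{7697}\right)} = \sqrt{202361 + \frac{1132975602}{846662303}} = \sqrt{\frac{171332563272985}{846662303}} = \frac{\sqrt{145060822599598697784455}}{846662303}$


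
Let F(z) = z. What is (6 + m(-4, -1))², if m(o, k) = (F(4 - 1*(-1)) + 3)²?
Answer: 4900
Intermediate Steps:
m(o, k) = 64 (m(o, k) = ((4 - 1*(-1)) + 3)² = ((4 + 1) + 3)² = (5 + 3)² = 8² = 64)
(6 + m(-4, -1))² = (6 + 64)² = 70² = 4900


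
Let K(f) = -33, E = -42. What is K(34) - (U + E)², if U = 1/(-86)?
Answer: -13297837/7396 ≈ -1798.0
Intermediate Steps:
U = -1/86 ≈ -0.011628
K(34) - (U + E)² = -33 - (-1/86 - 42)² = -33 - (-3613/86)² = -33 - 1*13053769/7396 = -33 - 13053769/7396 = -13297837/7396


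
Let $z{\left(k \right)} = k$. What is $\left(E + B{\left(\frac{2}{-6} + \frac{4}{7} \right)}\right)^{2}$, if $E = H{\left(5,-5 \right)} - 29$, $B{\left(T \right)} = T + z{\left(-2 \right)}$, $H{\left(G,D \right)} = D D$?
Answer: $\frac{14641}{441} \approx 33.2$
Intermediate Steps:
$H{\left(G,D \right)} = D^{2}$
$B{\left(T \right)} = -2 + T$ ($B{\left(T \right)} = T - 2 = -2 + T$)
$E = -4$ ($E = \left(-5\right)^{2} - 29 = 25 - 29 = -4$)
$\left(E + B{\left(\frac{2}{-6} + \frac{4}{7} \right)}\right)^{2} = \left(-4 + \left(-2 + \left(\frac{2}{-6} + \frac{4}{7}\right)\right)\right)^{2} = \left(-4 + \left(-2 + \left(2 \left(- \frac{1}{6}\right) + 4 \cdot \frac{1}{7}\right)\right)\right)^{2} = \left(-4 + \left(-2 + \left(- \frac{1}{3} + \frac{4}{7}\right)\right)\right)^{2} = \left(-4 + \left(-2 + \frac{5}{21}\right)\right)^{2} = \left(-4 - \frac{37}{21}\right)^{2} = \left(- \frac{121}{21}\right)^{2} = \frac{14641}{441}$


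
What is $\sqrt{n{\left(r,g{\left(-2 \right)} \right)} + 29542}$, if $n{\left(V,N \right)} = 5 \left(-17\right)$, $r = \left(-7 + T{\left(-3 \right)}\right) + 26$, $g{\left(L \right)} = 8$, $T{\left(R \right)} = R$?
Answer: $3 \sqrt{3273} \approx 171.63$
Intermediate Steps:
$r = 16$ ($r = \left(-7 - 3\right) + 26 = -10 + 26 = 16$)
$n{\left(V,N \right)} = -85$
$\sqrt{n{\left(r,g{\left(-2 \right)} \right)} + 29542} = \sqrt{-85 + 29542} = \sqrt{29457} = 3 \sqrt{3273}$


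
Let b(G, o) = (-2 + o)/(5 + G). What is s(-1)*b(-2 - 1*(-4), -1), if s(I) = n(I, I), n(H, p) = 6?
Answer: -18/7 ≈ -2.5714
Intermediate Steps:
s(I) = 6
b(G, o) = (-2 + o)/(5 + G)
s(-1)*b(-2 - 1*(-4), -1) = 6*((-2 - 1)/(5 + (-2 - 1*(-4)))) = 6*(-3/(5 + (-2 + 4))) = 6*(-3/(5 + 2)) = 6*(-3/7) = -18/7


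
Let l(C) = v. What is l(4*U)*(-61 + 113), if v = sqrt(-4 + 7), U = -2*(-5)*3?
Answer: 52*sqrt(3) ≈ 90.067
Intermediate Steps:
U = 30 (U = 10*3 = 30)
v = sqrt(3) ≈ 1.7320
l(C) = sqrt(3)
l(4*U)*(-61 + 113) = sqrt(3)*(-61 + 113) = sqrt(3)*52 = 52*sqrt(3)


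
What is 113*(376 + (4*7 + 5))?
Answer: 46217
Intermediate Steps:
113*(376 + (4*7 + 5)) = 113*(376 + (28 + 5)) = 113*(376 + 33) = 113*409 = 46217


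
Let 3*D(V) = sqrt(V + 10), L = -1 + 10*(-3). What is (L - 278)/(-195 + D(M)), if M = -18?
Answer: 542295/342233 + 1854*I*sqrt(2)/342233 ≈ 1.5846 + 0.0076613*I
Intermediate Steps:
L = -31 (L = -1 - 30 = -31)
D(V) = sqrt(10 + V)/3 (D(V) = sqrt(V + 10)/3 = sqrt(10 + V)/3)
(L - 278)/(-195 + D(M)) = (-31 - 278)/(-195 + sqrt(10 - 18)/3) = -309/(-195 + sqrt(-8)/3) = -309/(-195 + (2*I*sqrt(2))/3) = -309/(-195 + 2*I*sqrt(2)/3)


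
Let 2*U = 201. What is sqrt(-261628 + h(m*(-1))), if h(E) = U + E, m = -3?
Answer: I*sqrt(1046098)/2 ≈ 511.39*I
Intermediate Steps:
U = 201/2 (U = (1/2)*201 = 201/2 ≈ 100.50)
h(E) = 201/2 + E
sqrt(-261628 + h(m*(-1))) = sqrt(-261628 + (201/2 - 3*(-1))) = sqrt(-261628 + (201/2 + 3)) = sqrt(-261628 + 207/2) = sqrt(-523049/2) = I*sqrt(1046098)/2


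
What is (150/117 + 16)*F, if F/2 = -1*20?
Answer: -26960/39 ≈ -691.28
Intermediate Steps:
F = -40 (F = 2*(-1*20) = 2*(-20) = -40)
(150/117 + 16)*F = (150/117 + 16)*(-40) = (150*(1/117) + 16)*(-40) = (50/39 + 16)*(-40) = (674/39)*(-40) = -26960/39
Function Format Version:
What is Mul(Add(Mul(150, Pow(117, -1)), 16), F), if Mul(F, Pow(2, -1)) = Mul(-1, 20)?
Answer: Rational(-26960, 39) ≈ -691.28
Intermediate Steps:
F = -40 (F = Mul(2, Mul(-1, 20)) = Mul(2, -20) = -40)
Mul(Add(Mul(150, Pow(117, -1)), 16), F) = Mul(Add(Mul(150, Pow(117, -1)), 16), -40) = Mul(Add(Mul(150, Rational(1, 117)), 16), -40) = Mul(Add(Rational(50, 39), 16), -40) = Mul(Rational(674, 39), -40) = Rational(-26960, 39)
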